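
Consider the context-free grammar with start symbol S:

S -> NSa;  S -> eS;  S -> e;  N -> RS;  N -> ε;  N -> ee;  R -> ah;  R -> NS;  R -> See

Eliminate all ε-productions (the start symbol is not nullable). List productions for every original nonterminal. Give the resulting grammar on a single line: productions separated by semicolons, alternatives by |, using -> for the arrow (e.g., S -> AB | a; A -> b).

S -> e | Sa | eS | NSa; N -> RS | ee; R -> S | NS | ah | See

Nullable set: {N}.
S -> NSa: N nullable, giving NSa | Sa.
Drop N -> ε.
R -> NS: N nullable, giving NS | S.
Unchanged (no nullable symbols): S -> e; S -> eS; N -> RS; N -> ee; R -> See; R -> ah.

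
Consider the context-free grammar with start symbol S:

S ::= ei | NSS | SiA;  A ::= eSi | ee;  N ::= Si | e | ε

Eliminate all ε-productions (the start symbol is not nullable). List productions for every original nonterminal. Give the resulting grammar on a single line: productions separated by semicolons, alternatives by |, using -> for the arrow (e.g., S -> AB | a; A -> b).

Nullable set: {N}.
S -> NSS: N nullable, giving NSS | SS.
Drop N -> ε.
Unchanged (no nullable symbols): S -> SiA; S -> ei; A -> eSi; A -> ee; N -> Si; N -> e.

S -> SS | ei | NSS | SiA; A -> ee | eSi; N -> e | Si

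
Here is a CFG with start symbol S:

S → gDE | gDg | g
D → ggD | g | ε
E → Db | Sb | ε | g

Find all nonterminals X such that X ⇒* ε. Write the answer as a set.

Directly nullable (have an ε-rule): {D, E}.
Not nullable: S — each has a terminal in every rule's right-hand side or depends on a non-nullable symbol.

{D, E}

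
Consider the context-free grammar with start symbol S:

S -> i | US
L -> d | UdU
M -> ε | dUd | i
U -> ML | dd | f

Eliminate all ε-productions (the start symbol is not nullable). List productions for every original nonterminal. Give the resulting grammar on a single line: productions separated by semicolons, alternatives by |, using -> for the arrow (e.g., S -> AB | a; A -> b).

S -> i | US; L -> d | UdU; M -> i | dUd; U -> L | f | ML | dd

Nullable set: {M}.
Drop M -> ε.
U -> ML: M nullable, giving L | ML.
Unchanged (no nullable symbols): S -> US; S -> i; L -> UdU; L -> d; M -> dUd; M -> i; U -> dd; U -> f.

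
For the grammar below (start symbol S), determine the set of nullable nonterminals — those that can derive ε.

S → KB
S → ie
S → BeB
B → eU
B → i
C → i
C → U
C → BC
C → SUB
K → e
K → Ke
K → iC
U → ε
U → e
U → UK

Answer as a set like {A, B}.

{C, U}

Directly nullable (have an ε-rule): {U}.
C is nullable via C -> U (every symbol on the right is already known nullable).
Not nullable: B, K, S — each has a terminal in every rule's right-hand side or depends on a non-nullable symbol.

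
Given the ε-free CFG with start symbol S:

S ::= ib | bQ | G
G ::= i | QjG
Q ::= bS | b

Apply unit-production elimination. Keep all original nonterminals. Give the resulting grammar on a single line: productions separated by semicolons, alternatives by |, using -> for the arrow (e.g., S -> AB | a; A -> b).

S -> i | bQ | ib | QjG; G -> i | QjG; Q -> b | bS

Unit productions: S->G.
Unit pairs (A ⇒* B via units): (S,G).
S: inherits non-unit rules of {G, S} → QjG | bQ | i | ib.
G: inherits non-unit rules of {G} → QjG | i.
Q: inherits non-unit rules of {Q} → b | bS.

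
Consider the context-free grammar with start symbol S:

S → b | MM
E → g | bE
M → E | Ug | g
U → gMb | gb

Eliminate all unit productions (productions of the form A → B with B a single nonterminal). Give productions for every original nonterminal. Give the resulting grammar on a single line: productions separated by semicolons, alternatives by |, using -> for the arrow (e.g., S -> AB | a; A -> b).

Unit productions: M->E.
Unit pairs (A ⇒* B via units): (M,E).
S: inherits non-unit rules of {S} → MM | b.
E: inherits non-unit rules of {E} → bE | g.
M: inherits non-unit rules of {E, M} → Ug | bE | g.
U: inherits non-unit rules of {U} → gMb | gb.

S -> b | MM; E -> g | bE; M -> g | Ug | bE; U -> gb | gMb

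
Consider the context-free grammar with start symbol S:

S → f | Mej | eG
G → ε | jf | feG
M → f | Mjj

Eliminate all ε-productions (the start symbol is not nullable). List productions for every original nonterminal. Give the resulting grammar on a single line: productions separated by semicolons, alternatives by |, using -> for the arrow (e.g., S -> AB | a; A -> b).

Nullable set: {G}.
S -> eG: G nullable, giving e | eG.
Drop G -> ε.
G -> feG: G nullable, giving fe | feG.
Unchanged (no nullable symbols): S -> Mej; S -> f; G -> jf; M -> Mjj; M -> f.

S -> e | f | eG | Mej; G -> fe | jf | feG; M -> f | Mjj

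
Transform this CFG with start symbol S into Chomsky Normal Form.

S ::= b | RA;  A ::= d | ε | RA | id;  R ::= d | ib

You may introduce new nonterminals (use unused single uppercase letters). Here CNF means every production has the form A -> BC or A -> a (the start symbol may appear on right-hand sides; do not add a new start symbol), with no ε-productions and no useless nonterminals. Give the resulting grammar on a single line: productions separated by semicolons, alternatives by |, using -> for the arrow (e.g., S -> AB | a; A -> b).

S -> b | d | BC | RA; A -> d | BC | BD | RA; B -> i; C -> b; D -> d; R -> d | BC

Nullable: {A}; after ε-elimination: S -> R | b | RA; A -> R | d | RA | id; R -> d | ib.
After unit-elimination: S -> b | d | RA | ib; A -> d | RA | ib | id; R -> d | ib.
TERM: introduce C -> b, D -> d, B -> i and substitute in every rule of length ≥2.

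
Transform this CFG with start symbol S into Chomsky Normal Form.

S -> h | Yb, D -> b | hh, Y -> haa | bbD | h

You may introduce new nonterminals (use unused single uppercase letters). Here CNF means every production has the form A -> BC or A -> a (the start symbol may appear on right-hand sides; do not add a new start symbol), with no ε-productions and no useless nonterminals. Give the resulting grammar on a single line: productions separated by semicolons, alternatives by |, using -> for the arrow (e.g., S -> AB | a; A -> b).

No ε-productions.
No unit productions to eliminate.
TERM: introduce C -> a, B -> b, A -> h and substitute in every rule of length ≥2.
BIN: Y -> ACC becomes Y -> AE, E -> CC; Y -> BBD becomes Y -> BF, F -> BD.

S -> h | YB; A -> h; B -> b; C -> a; D -> b | AA; E -> CC; F -> BD; Y -> h | AE | BF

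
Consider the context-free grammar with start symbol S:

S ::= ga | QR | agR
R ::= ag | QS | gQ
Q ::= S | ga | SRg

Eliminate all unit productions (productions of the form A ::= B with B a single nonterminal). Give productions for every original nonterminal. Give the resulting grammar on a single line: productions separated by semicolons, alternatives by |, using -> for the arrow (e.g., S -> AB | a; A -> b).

Unit productions: Q->S.
Unit pairs (A ⇒* B via units): (Q,S).
S: inherits non-unit rules of {S} → QR | agR | ga.
Q: inherits non-unit rules of {Q, S} → QR | SRg | agR | ga.
R: inherits non-unit rules of {R} → QS | ag | gQ.

S -> QR | ga | agR; Q -> QR | ga | SRg | agR; R -> QS | ag | gQ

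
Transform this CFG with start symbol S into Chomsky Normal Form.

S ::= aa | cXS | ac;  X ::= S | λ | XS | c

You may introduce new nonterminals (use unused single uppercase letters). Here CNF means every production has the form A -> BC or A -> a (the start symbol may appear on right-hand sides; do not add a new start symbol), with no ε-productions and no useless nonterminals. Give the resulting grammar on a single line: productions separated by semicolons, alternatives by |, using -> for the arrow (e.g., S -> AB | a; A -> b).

Nullable: {X}; after ε-elimination: S -> aa | ac | cS | cXS; X -> S | c | XS.
After unit-elimination: S -> aa | ac | cS | cXS; X -> c | XS | aa | ac | cS | cXS.
TERM: introduce A -> a, B -> c and substitute in every rule of length ≥2.
BIN: S -> BXS becomes S -> BC, C -> XS; X -> BXS becomes X -> BD, D -> XS.

S -> AA | AB | BC | BS; A -> a; B -> c; C -> XS; D -> XS; X -> c | AA | AB | BD | BS | XS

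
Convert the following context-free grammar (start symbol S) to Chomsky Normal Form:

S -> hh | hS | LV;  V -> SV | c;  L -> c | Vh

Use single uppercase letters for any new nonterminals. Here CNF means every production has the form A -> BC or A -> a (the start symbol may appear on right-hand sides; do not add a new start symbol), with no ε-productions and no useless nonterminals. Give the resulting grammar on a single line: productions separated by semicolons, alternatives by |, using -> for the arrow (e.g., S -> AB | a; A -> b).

S -> AA | AS | LV; A -> h; L -> c | VA; V -> c | SV

No ε-productions.
No unit productions to eliminate.
TERM: introduce A -> h and substitute in every rule of length ≥2.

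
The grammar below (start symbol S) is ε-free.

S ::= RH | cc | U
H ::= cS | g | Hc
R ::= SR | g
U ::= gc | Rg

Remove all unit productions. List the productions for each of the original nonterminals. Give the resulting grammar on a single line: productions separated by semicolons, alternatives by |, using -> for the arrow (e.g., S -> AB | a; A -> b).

S -> RH | Rg | cc | gc; H -> g | Hc | cS; R -> g | SR; U -> Rg | gc

Unit productions: S->U.
Unit pairs (A ⇒* B via units): (S,U).
S: inherits non-unit rules of {S, U} → RH | Rg | cc | gc.
H: inherits non-unit rules of {H} → Hc | cS | g.
R: inherits non-unit rules of {R} → SR | g.
U: inherits non-unit rules of {U} → Rg | gc.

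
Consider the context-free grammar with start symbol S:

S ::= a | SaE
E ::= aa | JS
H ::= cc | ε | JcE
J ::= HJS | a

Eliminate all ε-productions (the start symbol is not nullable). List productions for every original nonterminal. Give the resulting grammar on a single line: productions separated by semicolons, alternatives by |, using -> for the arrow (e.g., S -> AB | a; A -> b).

Nullable set: {H}.
Drop H -> ε.
J -> HJS: H nullable, giving HJS | JS.
Unchanged (no nullable symbols): S -> SaE; S -> a; E -> JS; E -> aa; H -> JcE; H -> cc; J -> a.

S -> a | SaE; E -> JS | aa; H -> cc | JcE; J -> a | JS | HJS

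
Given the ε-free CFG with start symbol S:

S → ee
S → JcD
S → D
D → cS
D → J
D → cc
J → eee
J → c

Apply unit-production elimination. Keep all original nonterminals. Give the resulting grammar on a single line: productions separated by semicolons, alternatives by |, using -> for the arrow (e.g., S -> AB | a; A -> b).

S -> c | cS | cc | ee | JcD | eee; D -> c | cS | cc | eee; J -> c | eee

Unit productions: D->J, S->D.
Unit pairs (A ⇒* B via units): (D,J), (S,D), (S,J).
S: inherits non-unit rules of {D, J, S} → JcD | c | cS | cc | ee | eee.
D: inherits non-unit rules of {D, J} → c | cS | cc | eee.
J: inherits non-unit rules of {J} → c | eee.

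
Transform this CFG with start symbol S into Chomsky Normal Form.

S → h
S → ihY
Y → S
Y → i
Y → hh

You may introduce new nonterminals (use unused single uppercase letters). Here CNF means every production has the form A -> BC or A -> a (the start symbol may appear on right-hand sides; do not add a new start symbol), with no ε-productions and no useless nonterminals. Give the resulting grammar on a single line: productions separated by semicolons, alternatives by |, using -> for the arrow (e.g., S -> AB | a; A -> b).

No ε-productions.
After unit-elimination: S -> h | ihY; Y -> h | i | hh | ihY.
TERM: introduce B -> h, A -> i and substitute in every rule of length ≥2.
BIN: S -> ABY becomes S -> AC, C -> BY; Y -> ABY becomes Y -> AD, D -> BY.

S -> h | AC; A -> i; B -> h; C -> BY; D -> BY; Y -> h | i | AD | BB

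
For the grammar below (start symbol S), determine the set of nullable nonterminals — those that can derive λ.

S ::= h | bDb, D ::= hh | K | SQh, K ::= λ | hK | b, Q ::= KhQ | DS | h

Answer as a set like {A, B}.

Directly nullable (have an ε-rule): {K}.
D is nullable via D -> K (every symbol on the right is already known nullable).
Not nullable: Q, S — each has a terminal in every rule's right-hand side or depends on a non-nullable symbol.

{D, K}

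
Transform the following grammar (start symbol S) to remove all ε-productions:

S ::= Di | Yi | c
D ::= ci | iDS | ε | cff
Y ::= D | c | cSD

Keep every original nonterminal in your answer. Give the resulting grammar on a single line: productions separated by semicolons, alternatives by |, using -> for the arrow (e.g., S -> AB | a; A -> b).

S -> c | i | Di | Yi; D -> ci | iS | cff | iDS; Y -> D | c | cS | cSD

Nullable set: {D, Y}.
S -> Di: D nullable, giving Di | i.
S -> Yi: Y nullable, giving Yi | i.
Drop D -> ε.
D -> iDS: D nullable, giving iDS | iS.
Y -> D: D nullable, giving D.
Y -> cSD: D nullable, giving cS | cSD.
Unchanged (no nullable symbols): S -> c; D -> cff; D -> ci; Y -> c.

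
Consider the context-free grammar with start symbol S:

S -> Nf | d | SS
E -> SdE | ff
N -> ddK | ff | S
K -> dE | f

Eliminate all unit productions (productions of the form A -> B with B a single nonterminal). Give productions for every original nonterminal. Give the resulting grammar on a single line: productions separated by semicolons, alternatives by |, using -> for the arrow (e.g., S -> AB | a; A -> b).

Unit productions: N->S.
Unit pairs (A ⇒* B via units): (N,S).
S: inherits non-unit rules of {S} → Nf | SS | d.
E: inherits non-unit rules of {E} → SdE | ff.
K: inherits non-unit rules of {K} → dE | f.
N: inherits non-unit rules of {N, S} → Nf | SS | d | ddK | ff.

S -> d | Nf | SS; E -> ff | SdE; K -> f | dE; N -> d | Nf | SS | ff | ddK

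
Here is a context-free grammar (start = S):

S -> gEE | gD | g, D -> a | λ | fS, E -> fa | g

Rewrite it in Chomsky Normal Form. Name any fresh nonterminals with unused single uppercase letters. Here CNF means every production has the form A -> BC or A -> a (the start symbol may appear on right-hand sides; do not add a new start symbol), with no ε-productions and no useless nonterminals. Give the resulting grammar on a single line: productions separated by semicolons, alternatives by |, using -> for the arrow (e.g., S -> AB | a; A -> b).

Nullable: {D}; after ε-elimination: S -> g | gD | gEE; D -> a | fS; E -> g | fa.
No unit productions to eliminate.
TERM: introduce B -> a, A -> f, C -> g and substitute in every rule of length ≥2.
BIN: S -> CEE becomes S -> CF, F -> EE.

S -> g | CD | CF; A -> f; B -> a; C -> g; D -> a | AS; E -> g | AB; F -> EE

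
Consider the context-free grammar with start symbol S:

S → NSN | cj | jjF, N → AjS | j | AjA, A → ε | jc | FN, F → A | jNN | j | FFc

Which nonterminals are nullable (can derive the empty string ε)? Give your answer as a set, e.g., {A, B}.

Directly nullable (have an ε-rule): {A}.
F is nullable via F -> A (every symbol on the right is already known nullable).
Not nullable: N, S — each has a terminal in every rule's right-hand side or depends on a non-nullable symbol.

{A, F}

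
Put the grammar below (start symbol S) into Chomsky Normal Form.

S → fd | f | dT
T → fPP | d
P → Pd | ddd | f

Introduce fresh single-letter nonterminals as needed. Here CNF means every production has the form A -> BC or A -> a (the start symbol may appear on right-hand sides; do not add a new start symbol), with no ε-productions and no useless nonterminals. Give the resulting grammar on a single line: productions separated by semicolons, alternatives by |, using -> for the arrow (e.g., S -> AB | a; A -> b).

S -> f | AT | BA; A -> d; B -> f; C -> AA; D -> PP; P -> f | AC | PA; T -> d | BD

No ε-productions.
No unit productions to eliminate.
TERM: introduce A -> d, B -> f and substitute in every rule of length ≥2.
BIN: P -> AAA becomes P -> AC, C -> AA; T -> BPP becomes T -> BD, D -> PP.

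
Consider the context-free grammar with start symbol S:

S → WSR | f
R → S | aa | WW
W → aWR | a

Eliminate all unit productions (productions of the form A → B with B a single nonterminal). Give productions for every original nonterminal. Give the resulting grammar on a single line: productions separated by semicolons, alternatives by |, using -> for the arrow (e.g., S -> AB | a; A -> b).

Unit productions: R->S.
Unit pairs (A ⇒* B via units): (R,S).
S: inherits non-unit rules of {S} → WSR | f.
R: inherits non-unit rules of {R, S} → WSR | WW | aa | f.
W: inherits non-unit rules of {W} → a | aWR.

S -> f | WSR; R -> f | WW | aa | WSR; W -> a | aWR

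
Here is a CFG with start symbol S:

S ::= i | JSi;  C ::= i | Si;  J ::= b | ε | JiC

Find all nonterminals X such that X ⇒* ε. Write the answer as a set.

Directly nullable (have an ε-rule): {J}.
Not nullable: C, S — each has a terminal in every rule's right-hand side or depends on a non-nullable symbol.

{J}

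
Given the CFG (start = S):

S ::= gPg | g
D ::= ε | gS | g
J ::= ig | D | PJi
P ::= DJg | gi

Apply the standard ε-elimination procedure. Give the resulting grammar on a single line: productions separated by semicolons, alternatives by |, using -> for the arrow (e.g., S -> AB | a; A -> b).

S -> g | gPg; D -> g | gS; J -> D | Pi | ig | PJi; P -> g | Dg | Jg | gi | DJg

Nullable set: {D, J}.
Drop D -> ε.
J -> D: D nullable, giving D.
J -> PJi: J nullable, giving PJi | Pi.
P -> DJg: D, J nullable, giving DJg | Dg | Jg | g.
Unchanged (no nullable symbols): S -> g; S -> gPg; D -> g; D -> gS; J -> ig; P -> gi.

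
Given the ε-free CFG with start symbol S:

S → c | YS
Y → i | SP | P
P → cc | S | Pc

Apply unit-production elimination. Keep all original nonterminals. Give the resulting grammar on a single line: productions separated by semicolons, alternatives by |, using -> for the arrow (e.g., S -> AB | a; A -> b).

Unit productions: P->S, Y->P.
Unit pairs (A ⇒* B via units): (P,S), (Y,P), (Y,S).
S: inherits non-unit rules of {S} → YS | c.
P: inherits non-unit rules of {P, S} → Pc | YS | c | cc.
Y: inherits non-unit rules of {P, S, Y} → Pc | SP | YS | c | cc | i.

S -> c | YS; P -> c | Pc | YS | cc; Y -> c | i | Pc | SP | YS | cc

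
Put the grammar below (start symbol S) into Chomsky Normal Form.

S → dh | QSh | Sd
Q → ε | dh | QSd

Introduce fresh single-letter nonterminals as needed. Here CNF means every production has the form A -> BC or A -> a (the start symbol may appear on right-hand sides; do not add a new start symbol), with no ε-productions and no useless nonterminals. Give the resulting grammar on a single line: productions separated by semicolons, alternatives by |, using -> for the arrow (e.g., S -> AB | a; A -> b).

Nullable: {Q}; after ε-elimination: S -> Sd | Sh | dh | QSh; Q -> Sd | dh | QSd.
No unit productions to eliminate.
TERM: introduce A -> d, B -> h and substitute in every rule of length ≥2.
BIN: Q -> QSA becomes Q -> QC, C -> SA; S -> QSB becomes S -> QD, D -> SB.

S -> AB | QD | SA | SB; A -> d; B -> h; C -> SA; D -> SB; Q -> AB | QC | SA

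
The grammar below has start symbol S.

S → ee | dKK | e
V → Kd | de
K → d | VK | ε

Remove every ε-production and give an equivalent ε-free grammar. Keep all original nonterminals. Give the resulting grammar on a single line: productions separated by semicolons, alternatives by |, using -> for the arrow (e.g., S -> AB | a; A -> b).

Nullable set: {K}.
S -> dKK: K, K nullable, giving d | dK | dKK.
Drop K -> ε.
K -> VK: K nullable, giving V | VK.
V -> Kd: K nullable, giving Kd | d.
Unchanged (no nullable symbols): S -> e; S -> ee; K -> d; V -> de.

S -> d | e | dK | ee | dKK; K -> V | d | VK; V -> d | Kd | de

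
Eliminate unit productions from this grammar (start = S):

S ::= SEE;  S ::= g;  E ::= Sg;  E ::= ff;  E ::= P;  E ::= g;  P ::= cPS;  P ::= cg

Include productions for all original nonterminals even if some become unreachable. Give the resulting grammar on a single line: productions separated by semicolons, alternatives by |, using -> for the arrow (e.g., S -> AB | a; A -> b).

Unit productions: E->P.
Unit pairs (A ⇒* B via units): (E,P).
S: inherits non-unit rules of {S} → SEE | g.
E: inherits non-unit rules of {E, P} → Sg | cPS | cg | ff | g.
P: inherits non-unit rules of {P} → cPS | cg.

S -> g | SEE; E -> g | Sg | cg | ff | cPS; P -> cg | cPS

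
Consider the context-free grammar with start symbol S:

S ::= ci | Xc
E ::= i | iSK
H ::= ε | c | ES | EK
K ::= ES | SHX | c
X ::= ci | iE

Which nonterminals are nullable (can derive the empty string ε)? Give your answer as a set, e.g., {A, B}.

{H}

Directly nullable (have an ε-rule): {H}.
Not nullable: E, K, S, X — each has a terminal in every rule's right-hand side or depends on a non-nullable symbol.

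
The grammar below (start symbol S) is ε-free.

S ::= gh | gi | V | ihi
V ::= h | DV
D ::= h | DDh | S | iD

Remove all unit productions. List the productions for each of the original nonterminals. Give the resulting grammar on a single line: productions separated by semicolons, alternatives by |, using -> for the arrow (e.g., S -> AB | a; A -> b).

Unit productions: D->S, S->V.
Unit pairs (A ⇒* B via units): (D,S), (D,V), (S,V).
S: inherits non-unit rules of {S, V} → DV | gh | gi | h | ihi.
D: inherits non-unit rules of {D, S, V} → DDh | DV | gh | gi | h | iD | ihi.
V: inherits non-unit rules of {V} → DV | h.

S -> h | DV | gh | gi | ihi; D -> h | DV | gh | gi | iD | DDh | ihi; V -> h | DV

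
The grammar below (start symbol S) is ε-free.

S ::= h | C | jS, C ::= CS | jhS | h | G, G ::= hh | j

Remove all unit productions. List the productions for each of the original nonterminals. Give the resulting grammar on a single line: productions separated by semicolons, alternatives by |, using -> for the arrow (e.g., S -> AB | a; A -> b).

Unit productions: C->G, S->C.
Unit pairs (A ⇒* B via units): (C,G), (S,C), (S,G).
S: inherits non-unit rules of {C, G, S} → CS | h | hh | j | jS | jhS.
C: inherits non-unit rules of {C, G} → CS | h | hh | j | jhS.
G: inherits non-unit rules of {G} → hh | j.

S -> h | j | CS | hh | jS | jhS; C -> h | j | CS | hh | jhS; G -> j | hh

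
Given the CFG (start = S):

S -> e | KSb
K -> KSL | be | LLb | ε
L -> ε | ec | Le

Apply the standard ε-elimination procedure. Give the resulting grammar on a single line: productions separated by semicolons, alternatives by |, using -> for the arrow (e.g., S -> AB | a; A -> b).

S -> e | Sb | KSb; K -> S | b | KS | Lb | SL | be | KSL | LLb; L -> e | Le | ec

Nullable set: {K, L}.
S -> KSb: K nullable, giving KSb | Sb.
Drop K -> ε.
K -> KSL: K, L nullable, giving KS | KSL | S | SL.
K -> LLb: L, L nullable, giving LLb | Lb | b.
Drop L -> ε.
L -> Le: L nullable, giving Le | e.
Unchanged (no nullable symbols): S -> e; K -> be; L -> ec.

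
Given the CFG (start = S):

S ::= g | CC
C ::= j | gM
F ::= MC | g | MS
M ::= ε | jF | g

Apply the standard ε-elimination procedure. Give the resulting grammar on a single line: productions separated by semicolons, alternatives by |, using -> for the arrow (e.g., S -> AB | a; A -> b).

Nullable set: {M}.
C -> gM: M nullable, giving g | gM.
F -> MC: M nullable, giving C | MC.
F -> MS: M nullable, giving MS | S.
Drop M -> ε.
Unchanged (no nullable symbols): S -> CC; S -> g; C -> j; F -> g; M -> g; M -> jF.

S -> g | CC; C -> g | j | gM; F -> C | S | g | MC | MS; M -> g | jF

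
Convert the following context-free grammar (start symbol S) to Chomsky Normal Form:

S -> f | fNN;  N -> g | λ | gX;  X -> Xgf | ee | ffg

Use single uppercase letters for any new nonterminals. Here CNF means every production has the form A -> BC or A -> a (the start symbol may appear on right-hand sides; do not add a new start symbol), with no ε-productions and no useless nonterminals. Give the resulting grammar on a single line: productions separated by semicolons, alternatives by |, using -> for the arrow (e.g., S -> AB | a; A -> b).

Nullable: {N}; after ε-elimination: S -> f | fN | fNN; N -> g | gX; X -> ee | Xgf | ffg.
No unit productions to eliminate.
TERM: introduce C -> e, B -> f, A -> g and substitute in every rule of length ≥2.
BIN: S -> BNN becomes S -> BD, D -> NN; X -> BBA becomes X -> BE, E -> BA; X -> XAB becomes X -> XF, F -> AB.

S -> f | BD | BN; A -> g; B -> f; C -> e; D -> NN; E -> BA; F -> AB; N -> g | AX; X -> BE | CC | XF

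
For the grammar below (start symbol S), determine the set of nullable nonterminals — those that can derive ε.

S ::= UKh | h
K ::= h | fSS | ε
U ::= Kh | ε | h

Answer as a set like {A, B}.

Directly nullable (have an ε-rule): {K, U}.
Not nullable: S — each has a terminal in every rule's right-hand side or depends on a non-nullable symbol.

{K, U}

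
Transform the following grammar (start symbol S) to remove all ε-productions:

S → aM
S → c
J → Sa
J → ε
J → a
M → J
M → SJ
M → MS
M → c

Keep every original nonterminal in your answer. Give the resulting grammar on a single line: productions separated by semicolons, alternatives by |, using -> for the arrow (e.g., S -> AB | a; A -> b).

S -> a | c | aM; J -> a | Sa; M -> J | S | c | MS | SJ

Nullable set: {J, M}.
S -> aM: M nullable, giving a | aM.
Drop J -> ε.
M -> J: J nullable, giving J.
M -> MS: M nullable, giving MS | S.
M -> SJ: J nullable, giving S | SJ.
Unchanged (no nullable symbols): S -> c; J -> Sa; J -> a; M -> c.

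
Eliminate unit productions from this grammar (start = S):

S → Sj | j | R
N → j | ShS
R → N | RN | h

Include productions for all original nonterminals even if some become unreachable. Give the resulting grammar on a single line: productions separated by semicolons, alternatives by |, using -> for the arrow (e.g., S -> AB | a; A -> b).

Unit productions: R->N, S->R.
Unit pairs (A ⇒* B via units): (R,N), (S,N), (S,R).
S: inherits non-unit rules of {N, R, S} → RN | ShS | Sj | h | j.
N: inherits non-unit rules of {N} → ShS | j.
R: inherits non-unit rules of {N, R} → RN | ShS | h | j.

S -> h | j | RN | Sj | ShS; N -> j | ShS; R -> h | j | RN | ShS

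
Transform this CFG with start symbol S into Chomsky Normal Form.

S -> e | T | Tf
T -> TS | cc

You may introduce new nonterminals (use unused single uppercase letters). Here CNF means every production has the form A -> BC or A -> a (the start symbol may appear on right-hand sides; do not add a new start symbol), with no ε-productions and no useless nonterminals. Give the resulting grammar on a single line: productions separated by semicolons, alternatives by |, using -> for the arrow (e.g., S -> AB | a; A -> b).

No ε-productions.
After unit-elimination: S -> e | TS | Tf | cc; T -> TS | cc.
TERM: introduce B -> c, A -> f and substitute in every rule of length ≥2.

S -> e | BB | TA | TS; A -> f; B -> c; T -> BB | TS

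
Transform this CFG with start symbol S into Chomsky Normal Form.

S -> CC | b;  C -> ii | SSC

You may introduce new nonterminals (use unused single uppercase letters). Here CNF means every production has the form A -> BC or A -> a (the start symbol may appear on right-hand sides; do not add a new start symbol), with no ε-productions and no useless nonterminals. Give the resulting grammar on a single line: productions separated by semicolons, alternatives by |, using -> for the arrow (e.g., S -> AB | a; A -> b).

S -> b | CC; A -> i; B -> SC; C -> AA | SB

No ε-productions.
No unit productions to eliminate.
TERM: introduce A -> i and substitute in every rule of length ≥2.
BIN: C -> SSC becomes C -> SB, B -> SC.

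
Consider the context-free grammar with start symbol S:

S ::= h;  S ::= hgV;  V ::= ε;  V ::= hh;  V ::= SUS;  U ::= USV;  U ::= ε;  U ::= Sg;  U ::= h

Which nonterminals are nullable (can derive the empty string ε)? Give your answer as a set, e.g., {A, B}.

{U, V}

Directly nullable (have an ε-rule): {U, V}.
Not nullable: S — each has a terminal in every rule's right-hand side or depends on a non-nullable symbol.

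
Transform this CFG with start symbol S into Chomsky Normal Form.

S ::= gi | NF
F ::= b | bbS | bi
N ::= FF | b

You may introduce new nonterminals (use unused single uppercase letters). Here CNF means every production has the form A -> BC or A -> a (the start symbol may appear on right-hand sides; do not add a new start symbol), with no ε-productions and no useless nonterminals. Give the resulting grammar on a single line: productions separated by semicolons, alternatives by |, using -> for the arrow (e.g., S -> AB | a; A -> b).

No ε-productions.
No unit productions to eliminate.
TERM: introduce A -> b, C -> g, B -> i and substitute in every rule of length ≥2.
BIN: F -> AAS becomes F -> AD, D -> AS.

S -> CB | NF; A -> b; B -> i; C -> g; D -> AS; F -> b | AB | AD; N -> b | FF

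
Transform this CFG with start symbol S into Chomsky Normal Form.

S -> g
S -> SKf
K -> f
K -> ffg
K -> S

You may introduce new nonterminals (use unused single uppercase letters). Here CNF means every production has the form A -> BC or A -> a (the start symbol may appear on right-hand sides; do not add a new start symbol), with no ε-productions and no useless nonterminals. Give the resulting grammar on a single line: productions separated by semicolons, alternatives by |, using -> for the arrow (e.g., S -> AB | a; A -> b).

No ε-productions.
After unit-elimination: S -> g | SKf; K -> f | g | SKf | ffg.
TERM: introduce A -> f, B -> g and substitute in every rule of length ≥2.
BIN: K -> AAB becomes K -> AC, C -> AB; K -> SKA becomes K -> SD, D -> KA; S -> SKA becomes S -> SE, E -> KA.

S -> g | SE; A -> f; B -> g; C -> AB; D -> KA; E -> KA; K -> f | g | AC | SD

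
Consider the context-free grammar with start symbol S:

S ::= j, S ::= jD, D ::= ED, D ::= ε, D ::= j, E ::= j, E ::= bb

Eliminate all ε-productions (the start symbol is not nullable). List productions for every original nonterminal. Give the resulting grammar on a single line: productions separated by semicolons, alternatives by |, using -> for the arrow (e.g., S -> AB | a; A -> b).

S -> j | jD; D -> E | j | ED; E -> j | bb

Nullable set: {D}.
S -> jD: D nullable, giving j | jD.
Drop D -> ε.
D -> ED: D nullable, giving E | ED.
Unchanged (no nullable symbols): S -> j; D -> j; E -> bb; E -> j.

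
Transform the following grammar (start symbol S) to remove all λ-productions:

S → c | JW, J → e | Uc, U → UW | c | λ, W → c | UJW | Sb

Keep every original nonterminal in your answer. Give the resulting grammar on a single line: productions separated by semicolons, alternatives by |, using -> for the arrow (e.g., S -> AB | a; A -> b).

Nullable set: {U}.
J -> Uc: U nullable, giving Uc | c.
Drop U -> λ.
U -> UW: U nullable, giving UW | W.
W -> UJW: U nullable, giving JW | UJW.
Unchanged (no nullable symbols): S -> JW; S -> c; J -> e; U -> c; W -> Sb; W -> c.

S -> c | JW; J -> c | e | Uc; U -> W | c | UW; W -> c | JW | Sb | UJW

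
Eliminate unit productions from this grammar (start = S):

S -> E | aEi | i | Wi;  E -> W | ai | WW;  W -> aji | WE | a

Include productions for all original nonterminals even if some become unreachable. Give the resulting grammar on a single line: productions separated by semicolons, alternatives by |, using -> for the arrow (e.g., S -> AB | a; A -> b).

S -> a | i | WE | WW | Wi | ai | aEi | aji; E -> a | WE | WW | ai | aji; W -> a | WE | aji

Unit productions: E->W, S->E.
Unit pairs (A ⇒* B via units): (E,W), (S,E), (S,W).
S: inherits non-unit rules of {E, S, W} → WE | WW | Wi | a | aEi | ai | aji | i.
E: inherits non-unit rules of {E, W} → WE | WW | a | ai | aji.
W: inherits non-unit rules of {W} → WE | a | aji.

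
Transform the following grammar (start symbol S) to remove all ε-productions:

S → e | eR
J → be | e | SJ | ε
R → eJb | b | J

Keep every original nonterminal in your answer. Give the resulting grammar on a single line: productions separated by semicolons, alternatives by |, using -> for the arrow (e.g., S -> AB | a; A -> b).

S -> e | eR; J -> S | e | SJ | be; R -> J | b | eb | eJb

Nullable set: {J, R}.
S -> eR: R nullable, giving e | eR.
Drop J -> ε.
J -> SJ: J nullable, giving S | SJ.
R -> J: J nullable, giving J.
R -> eJb: J nullable, giving eJb | eb.
Unchanged (no nullable symbols): S -> e; J -> be; J -> e; R -> b.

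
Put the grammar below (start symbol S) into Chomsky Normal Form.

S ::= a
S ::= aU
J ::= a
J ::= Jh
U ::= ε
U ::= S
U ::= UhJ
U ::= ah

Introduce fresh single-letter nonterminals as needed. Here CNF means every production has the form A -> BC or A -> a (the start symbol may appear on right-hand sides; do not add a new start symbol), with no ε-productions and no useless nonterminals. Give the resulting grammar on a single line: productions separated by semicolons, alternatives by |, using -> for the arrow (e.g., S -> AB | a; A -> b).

S -> a | BU; A -> h; B -> a; C -> AJ; J -> a | JA; U -> a | AJ | BA | BU | UC

Nullable: {U}; after ε-elimination: S -> a | aU; J -> a | Jh; U -> S | ah | hJ | UhJ.
After unit-elimination: S -> a | aU; J -> a | Jh; U -> a | aU | ah | hJ | UhJ.
TERM: introduce B -> a, A -> h and substitute in every rule of length ≥2.
BIN: U -> UAJ becomes U -> UC, C -> AJ.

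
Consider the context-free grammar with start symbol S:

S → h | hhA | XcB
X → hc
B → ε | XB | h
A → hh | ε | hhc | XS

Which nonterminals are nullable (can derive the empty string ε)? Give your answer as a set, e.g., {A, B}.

Directly nullable (have an ε-rule): {A, B}.
Not nullable: S, X — each has a terminal in every rule's right-hand side or depends on a non-nullable symbol.

{A, B}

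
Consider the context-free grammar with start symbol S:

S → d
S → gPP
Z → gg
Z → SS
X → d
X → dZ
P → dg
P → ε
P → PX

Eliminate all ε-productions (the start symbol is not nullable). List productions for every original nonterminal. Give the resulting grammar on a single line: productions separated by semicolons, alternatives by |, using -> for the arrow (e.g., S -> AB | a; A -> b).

Nullable set: {P}.
S -> gPP: P, P nullable, giving g | gP | gPP.
Drop P -> ε.
P -> PX: P nullable, giving PX | X.
Unchanged (no nullable symbols): S -> d; P -> dg; X -> d; X -> dZ; Z -> SS; Z -> gg.

S -> d | g | gP | gPP; P -> X | PX | dg; X -> d | dZ; Z -> SS | gg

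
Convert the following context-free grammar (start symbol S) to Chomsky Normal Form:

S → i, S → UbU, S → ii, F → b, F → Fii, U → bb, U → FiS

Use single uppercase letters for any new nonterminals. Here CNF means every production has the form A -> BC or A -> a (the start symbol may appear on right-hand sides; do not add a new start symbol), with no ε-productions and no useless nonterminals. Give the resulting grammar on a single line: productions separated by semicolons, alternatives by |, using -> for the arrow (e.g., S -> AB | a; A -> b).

No ε-productions.
No unit productions to eliminate.
TERM: introduce B -> b, A -> i and substitute in every rule of length ≥2.
BIN: F -> FAA becomes F -> FC, C -> AA; S -> UBU becomes S -> UD, D -> BU; U -> FAS becomes U -> FE, E -> AS.

S -> i | AA | UD; A -> i; B -> b; C -> AA; D -> BU; E -> AS; F -> b | FC; U -> BB | FE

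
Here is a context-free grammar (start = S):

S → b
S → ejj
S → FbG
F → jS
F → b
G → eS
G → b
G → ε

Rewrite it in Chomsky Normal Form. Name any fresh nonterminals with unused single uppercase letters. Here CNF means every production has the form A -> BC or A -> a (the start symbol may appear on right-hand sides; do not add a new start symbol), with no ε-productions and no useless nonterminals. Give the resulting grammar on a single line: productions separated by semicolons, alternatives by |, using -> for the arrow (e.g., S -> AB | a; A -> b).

Nullable: {G}; after ε-elimination: S -> b | Fb | FbG | ejj; F -> b | jS; G -> b | eS.
No unit productions to eliminate.
TERM: introduce C -> b, B -> e, A -> j and substitute in every rule of length ≥2.
BIN: S -> BAA becomes S -> BD, D -> AA; S -> FCG becomes S -> FE, E -> CG.

S -> b | BD | FC | FE; A -> j; B -> e; C -> b; D -> AA; E -> CG; F -> b | AS; G -> b | BS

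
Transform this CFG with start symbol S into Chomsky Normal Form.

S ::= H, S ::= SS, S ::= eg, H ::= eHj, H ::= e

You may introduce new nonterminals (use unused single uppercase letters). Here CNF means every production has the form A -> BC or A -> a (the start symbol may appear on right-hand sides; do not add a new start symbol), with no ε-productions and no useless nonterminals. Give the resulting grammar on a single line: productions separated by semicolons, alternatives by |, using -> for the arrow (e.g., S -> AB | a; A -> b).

No ε-productions.
After unit-elimination: S -> e | SS | eg | eHj; H -> e | eHj.
TERM: introduce A -> e, C -> g, B -> j and substitute in every rule of length ≥2.
BIN: H -> AHB becomes H -> AD, D -> HB; S -> AHB becomes S -> AE, E -> HB.

S -> e | AC | AE | SS; A -> e; B -> j; C -> g; D -> HB; E -> HB; H -> e | AD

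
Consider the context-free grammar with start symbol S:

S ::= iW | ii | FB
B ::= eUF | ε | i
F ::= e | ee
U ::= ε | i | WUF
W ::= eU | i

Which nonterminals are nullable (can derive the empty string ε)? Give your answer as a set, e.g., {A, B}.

{B, U}

Directly nullable (have an ε-rule): {B, U}.
Not nullable: F, S, W — each has a terminal in every rule's right-hand side or depends on a non-nullable symbol.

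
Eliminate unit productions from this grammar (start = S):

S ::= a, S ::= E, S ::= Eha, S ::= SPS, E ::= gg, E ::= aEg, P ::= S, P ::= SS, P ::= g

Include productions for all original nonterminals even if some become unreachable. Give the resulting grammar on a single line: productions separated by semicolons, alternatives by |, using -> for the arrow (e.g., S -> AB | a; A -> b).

Unit productions: P->S, S->E.
Unit pairs (A ⇒* B via units): (P,E), (P,S), (S,E).
S: inherits non-unit rules of {E, S} → Eha | SPS | a | aEg | gg.
E: inherits non-unit rules of {E} → aEg | gg.
P: inherits non-unit rules of {E, P, S} → Eha | SPS | SS | a | aEg | g | gg.

S -> a | gg | Eha | SPS | aEg; E -> gg | aEg; P -> a | g | SS | gg | Eha | SPS | aEg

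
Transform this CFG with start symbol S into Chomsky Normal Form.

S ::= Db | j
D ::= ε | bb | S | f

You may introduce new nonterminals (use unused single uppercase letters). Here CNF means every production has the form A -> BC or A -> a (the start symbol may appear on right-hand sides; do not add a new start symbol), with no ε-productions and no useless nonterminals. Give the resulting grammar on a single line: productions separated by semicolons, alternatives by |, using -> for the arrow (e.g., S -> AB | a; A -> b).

S -> b | j | DA; A -> b; D -> b | f | j | AA | DA

Nullable: {D}; after ε-elimination: S -> b | j | Db; D -> S | f | bb.
After unit-elimination: S -> b | j | Db; D -> b | f | j | Db | bb.
TERM: introduce A -> b and substitute in every rule of length ≥2.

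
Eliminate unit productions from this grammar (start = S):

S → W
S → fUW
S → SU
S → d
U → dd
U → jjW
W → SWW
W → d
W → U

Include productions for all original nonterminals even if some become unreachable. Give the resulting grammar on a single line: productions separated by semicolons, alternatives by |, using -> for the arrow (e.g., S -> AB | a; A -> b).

Unit productions: S->W, W->U.
Unit pairs (A ⇒* B via units): (S,U), (S,W), (W,U).
S: inherits non-unit rules of {S, U, W} → SU | SWW | d | dd | fUW | jjW.
U: inherits non-unit rules of {U} → dd | jjW.
W: inherits non-unit rules of {U, W} → SWW | d | dd | jjW.

S -> d | SU | dd | SWW | fUW | jjW; U -> dd | jjW; W -> d | dd | SWW | jjW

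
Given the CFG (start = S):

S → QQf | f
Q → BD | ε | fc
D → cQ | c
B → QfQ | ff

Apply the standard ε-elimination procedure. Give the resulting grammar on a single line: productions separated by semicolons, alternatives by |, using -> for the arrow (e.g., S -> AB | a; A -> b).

S -> f | Qf | QQf; B -> f | Qf | fQ | ff | QfQ; D -> c | cQ; Q -> BD | fc

Nullable set: {Q}.
S -> QQf: Q, Q nullable, giving QQf | Qf | f.
B -> QfQ: Q, Q nullable, giving Qf | QfQ | f | fQ.
D -> cQ: Q nullable, giving c | cQ.
Drop Q -> ε.
Unchanged (no nullable symbols): S -> f; B -> ff; D -> c; Q -> BD; Q -> fc.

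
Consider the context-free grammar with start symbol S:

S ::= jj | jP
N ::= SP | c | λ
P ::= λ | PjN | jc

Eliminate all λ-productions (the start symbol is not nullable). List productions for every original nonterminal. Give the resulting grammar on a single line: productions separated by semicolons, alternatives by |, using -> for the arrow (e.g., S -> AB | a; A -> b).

S -> j | jP | jj; N -> S | c | SP; P -> j | Pj | jN | jc | PjN

Nullable set: {N, P}.
S -> jP: P nullable, giving j | jP.
Drop N -> λ.
N -> SP: P nullable, giving S | SP.
Drop P -> λ.
P -> PjN: P, N nullable, giving Pj | PjN | j | jN.
Unchanged (no nullable symbols): S -> jj; N -> c; P -> jc.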